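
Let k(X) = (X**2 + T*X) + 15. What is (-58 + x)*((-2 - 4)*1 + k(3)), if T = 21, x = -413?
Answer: -38151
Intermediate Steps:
k(X) = 15 + X**2 + 21*X (k(X) = (X**2 + 21*X) + 15 = 15 + X**2 + 21*X)
(-58 + x)*((-2 - 4)*1 + k(3)) = (-58 - 413)*((-2 - 4)*1 + (15 + 3**2 + 21*3)) = -471*(-6*1 + (15 + 9 + 63)) = -471*(-6 + 87) = -471*81 = -38151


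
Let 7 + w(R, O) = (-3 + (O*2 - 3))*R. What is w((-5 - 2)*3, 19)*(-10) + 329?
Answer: 7119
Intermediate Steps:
w(R, O) = -7 + R*(-6 + 2*O) (w(R, O) = -7 + (-3 + (O*2 - 3))*R = -7 + (-3 + (2*O - 3))*R = -7 + (-3 + (-3 + 2*O))*R = -7 + (-6 + 2*O)*R = -7 + R*(-6 + 2*O))
w((-5 - 2)*3, 19)*(-10) + 329 = (-7 - 6*(-5 - 2)*3 + 2*19*((-5 - 2)*3))*(-10) + 329 = (-7 - (-42)*3 + 2*19*(-7*3))*(-10) + 329 = (-7 - 6*(-21) + 2*19*(-21))*(-10) + 329 = (-7 + 126 - 798)*(-10) + 329 = -679*(-10) + 329 = 6790 + 329 = 7119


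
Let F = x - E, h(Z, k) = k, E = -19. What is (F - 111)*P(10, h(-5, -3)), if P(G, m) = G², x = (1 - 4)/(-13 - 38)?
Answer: -156300/17 ≈ -9194.1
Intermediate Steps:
x = 1/17 (x = -3/(-51) = -3*(-1/51) = 1/17 ≈ 0.058824)
F = 324/17 (F = 1/17 - 1*(-19) = 1/17 + 19 = 324/17 ≈ 19.059)
(F - 111)*P(10, h(-5, -3)) = (324/17 - 111)*10² = -1563/17*100 = -156300/17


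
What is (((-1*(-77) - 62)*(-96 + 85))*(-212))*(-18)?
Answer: -629640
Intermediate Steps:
(((-1*(-77) - 62)*(-96 + 85))*(-212))*(-18) = (((77 - 62)*(-11))*(-212))*(-18) = ((15*(-11))*(-212))*(-18) = -165*(-212)*(-18) = 34980*(-18) = -629640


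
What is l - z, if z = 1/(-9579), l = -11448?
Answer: -109660391/9579 ≈ -11448.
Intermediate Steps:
z = -1/9579 ≈ -0.00010439
l - z = -11448 - 1*(-1/9579) = -11448 + 1/9579 = -109660391/9579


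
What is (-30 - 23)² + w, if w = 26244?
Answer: 29053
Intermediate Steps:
(-30 - 23)² + w = (-30 - 23)² + 26244 = (-53)² + 26244 = 2809 + 26244 = 29053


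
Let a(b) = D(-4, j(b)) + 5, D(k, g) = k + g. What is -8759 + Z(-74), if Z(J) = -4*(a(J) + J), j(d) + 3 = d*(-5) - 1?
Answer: -9931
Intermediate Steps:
j(d) = -4 - 5*d (j(d) = -3 + (d*(-5) - 1) = -3 + (-5*d - 1) = -3 + (-1 - 5*d) = -4 - 5*d)
D(k, g) = g + k
a(b) = -3 - 5*b (a(b) = ((-4 - 5*b) - 4) + 5 = (-8 - 5*b) + 5 = -3 - 5*b)
Z(J) = 12 + 16*J (Z(J) = -4*((-3 - 5*J) + J) = -4*(-3 - 4*J) = 12 + 16*J)
-8759 + Z(-74) = -8759 + (12 + 16*(-74)) = -8759 + (12 - 1184) = -8759 - 1172 = -9931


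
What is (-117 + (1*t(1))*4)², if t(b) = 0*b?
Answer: 13689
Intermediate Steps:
t(b) = 0
(-117 + (1*t(1))*4)² = (-117 + (1*0)*4)² = (-117 + 0*4)² = (-117 + 0)² = (-117)² = 13689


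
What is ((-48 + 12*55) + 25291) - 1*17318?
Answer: 8585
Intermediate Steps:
((-48 + 12*55) + 25291) - 1*17318 = ((-48 + 660) + 25291) - 17318 = (612 + 25291) - 17318 = 25903 - 17318 = 8585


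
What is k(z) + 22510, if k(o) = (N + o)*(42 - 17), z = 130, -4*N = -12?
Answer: 25835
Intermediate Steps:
N = 3 (N = -¼*(-12) = 3)
k(o) = 75 + 25*o (k(o) = (3 + o)*(42 - 17) = (3 + o)*25 = 75 + 25*o)
k(z) + 22510 = (75 + 25*130) + 22510 = (75 + 3250) + 22510 = 3325 + 22510 = 25835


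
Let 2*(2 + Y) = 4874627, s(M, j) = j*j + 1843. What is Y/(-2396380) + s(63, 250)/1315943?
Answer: -6106345457809/6306998972680 ≈ -0.96819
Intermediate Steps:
s(M, j) = 1843 + j² (s(M, j) = j² + 1843 = 1843 + j²)
Y = 4874623/2 (Y = -2 + (½)*4874627 = -2 + 4874627/2 = 4874623/2 ≈ 2.4373e+6)
Y/(-2396380) + s(63, 250)/1315943 = (4874623/2)/(-2396380) + (1843 + 250²)/1315943 = (4874623/2)*(-1/2396380) + (1843 + 62500)*(1/1315943) = -4874623/4792760 + 64343*(1/1315943) = -4874623/4792760 + 64343/1315943 = -6106345457809/6306998972680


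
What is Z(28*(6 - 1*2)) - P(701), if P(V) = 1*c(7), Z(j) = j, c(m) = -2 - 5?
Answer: 119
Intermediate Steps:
c(m) = -7
P(V) = -7 (P(V) = 1*(-7) = -7)
Z(28*(6 - 1*2)) - P(701) = 28*(6 - 1*2) - 1*(-7) = 28*(6 - 2) + 7 = 28*4 + 7 = 112 + 7 = 119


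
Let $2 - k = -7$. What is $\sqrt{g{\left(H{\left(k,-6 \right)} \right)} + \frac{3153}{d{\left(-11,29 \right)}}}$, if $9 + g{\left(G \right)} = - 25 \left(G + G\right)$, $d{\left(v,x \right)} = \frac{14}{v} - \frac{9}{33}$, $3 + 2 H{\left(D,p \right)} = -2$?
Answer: $\frac{i \sqrt{556087}}{17} \approx 43.865 i$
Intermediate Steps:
$k = 9$ ($k = 2 - -7 = 2 + 7 = 9$)
$H{\left(D,p \right)} = - \frac{5}{2}$ ($H{\left(D,p \right)} = - \frac{3}{2} + \frac{1}{2} \left(-2\right) = - \frac{3}{2} - 1 = - \frac{5}{2}$)
$d{\left(v,x \right)} = - \frac{3}{11} + \frac{14}{v}$ ($d{\left(v,x \right)} = \frac{14}{v} - \frac{3}{11} = - \frac{3}{11} + \frac{14}{v}$)
$g{\left(G \right)} = -9 - 50 G$ ($g{\left(G \right)} = -9 - 25 \left(G + G\right) = -9 - 25 \cdot 2 G = -9 - 50 G$)
$\sqrt{g{\left(H{\left(k,-6 \right)} \right)} + \frac{3153}{d{\left(-11,29 \right)}}} = \sqrt{\left(-9 - -125\right) + \frac{3153}{- \frac{3}{11} + \frac{14}{-11}}} = \sqrt{\left(-9 + 125\right) + \frac{3153}{- \frac{3}{11} + 14 \left(- \frac{1}{11}\right)}} = \sqrt{116 + \frac{3153}{- \frac{3}{11} - \frac{14}{11}}} = \sqrt{116 + \frac{3153}{- \frac{17}{11}}} = \sqrt{116 + 3153 \left(- \frac{11}{17}\right)} = \sqrt{116 - \frac{34683}{17}} = \sqrt{- \frac{32711}{17}} = \frac{i \sqrt{556087}}{17}$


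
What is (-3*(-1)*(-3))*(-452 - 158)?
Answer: 5490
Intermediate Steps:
(-3*(-1)*(-3))*(-452 - 158) = (3*(-3))*(-610) = -9*(-610) = 5490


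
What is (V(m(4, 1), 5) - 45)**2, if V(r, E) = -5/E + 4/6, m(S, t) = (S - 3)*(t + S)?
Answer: 18496/9 ≈ 2055.1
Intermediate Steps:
m(S, t) = (-3 + S)*(S + t)
V(r, E) = 2/3 - 5/E (V(r, E) = -5/E + 4*(1/6) = -5/E + 2/3 = 2/3 - 5/E)
(V(m(4, 1), 5) - 45)**2 = ((2/3 - 5/5) - 45)**2 = ((2/3 - 5*1/5) - 45)**2 = ((2/3 - 1) - 45)**2 = (-1/3 - 45)**2 = (-136/3)**2 = 18496/9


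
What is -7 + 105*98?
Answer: 10283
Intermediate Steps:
-7 + 105*98 = -7 + 10290 = 10283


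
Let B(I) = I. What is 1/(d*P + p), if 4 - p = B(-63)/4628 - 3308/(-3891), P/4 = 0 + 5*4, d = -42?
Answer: -18007548/60448395379 ≈ -0.00029790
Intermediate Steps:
P = 80 (P = 4*(0 + 5*4) = 4*(0 + 20) = 4*20 = 80)
p = 56965901/18007548 (p = 4 - (-63/4628 - 3308/(-3891)) = 4 - (-63*1/4628 - 3308*(-1/3891)) = 4 - (-63/4628 + 3308/3891) = 4 - 1*15064291/18007548 = 4 - 15064291/18007548 = 56965901/18007548 ≈ 3.1634)
1/(d*P + p) = 1/(-42*80 + 56965901/18007548) = 1/(-3360 + 56965901/18007548) = 1/(-60448395379/18007548) = -18007548/60448395379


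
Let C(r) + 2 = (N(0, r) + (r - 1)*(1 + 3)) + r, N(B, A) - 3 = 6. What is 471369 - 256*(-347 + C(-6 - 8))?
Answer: 577353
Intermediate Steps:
N(B, A) = 9 (N(B, A) = 3 + 6 = 9)
C(r) = 3 + 5*r (C(r) = -2 + ((9 + (r - 1)*(1 + 3)) + r) = -2 + ((9 + (-1 + r)*4) + r) = -2 + ((9 + (-4 + 4*r)) + r) = -2 + ((5 + 4*r) + r) = -2 + (5 + 5*r) = 3 + 5*r)
471369 - 256*(-347 + C(-6 - 8)) = 471369 - 256*(-347 + (3 + 5*(-6 - 8))) = 471369 - 256*(-347 + (3 + 5*(-14))) = 471369 - 256*(-347 + (3 - 70)) = 471369 - 256*(-347 - 67) = 471369 - 256*(-414) = 471369 - 1*(-105984) = 471369 + 105984 = 577353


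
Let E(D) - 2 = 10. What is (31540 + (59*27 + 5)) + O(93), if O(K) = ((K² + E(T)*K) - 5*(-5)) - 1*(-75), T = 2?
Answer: 43003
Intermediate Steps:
E(D) = 12 (E(D) = 2 + 10 = 12)
O(K) = 100 + K² + 12*K (O(K) = ((K² + 12*K) - 5*(-5)) - 1*(-75) = ((K² + 12*K) + 25) + 75 = (25 + K² + 12*K) + 75 = 100 + K² + 12*K)
(31540 + (59*27 + 5)) + O(93) = (31540 + (59*27 + 5)) + (100 + 93² + 12*93) = (31540 + (1593 + 5)) + (100 + 8649 + 1116) = (31540 + 1598) + 9865 = 33138 + 9865 = 43003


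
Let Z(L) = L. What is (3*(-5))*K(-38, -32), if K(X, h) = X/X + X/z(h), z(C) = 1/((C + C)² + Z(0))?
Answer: 2334705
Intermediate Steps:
z(C) = 1/(4*C²) (z(C) = 1/((C + C)² + 0) = 1/((2*C)² + 0) = 1/(4*C² + 0) = 1/(4*C²))
K(X, h) = 1 + 4*X*h² (K(X, h) = X/X + X/((1/(4*h²))) = 1 + X*(4*h²) = 1 + 4*X*h²)
(3*(-5))*K(-38, -32) = (3*(-5))*(1 + 4*(-38)*(-32)²) = -15*(1 + 4*(-38)*1024) = -15*(1 - 155648) = -15*(-155647) = 2334705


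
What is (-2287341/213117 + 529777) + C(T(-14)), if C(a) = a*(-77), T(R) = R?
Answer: 37710645898/71039 ≈ 5.3084e+5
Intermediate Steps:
C(a) = -77*a
(-2287341/213117 + 529777) + C(T(-14)) = (-2287341/213117 + 529777) - 77*(-14) = (-2287341*1/213117 + 529777) + 1078 = (-762447/71039 + 529777) + 1078 = 37634065856/71039 + 1078 = 37710645898/71039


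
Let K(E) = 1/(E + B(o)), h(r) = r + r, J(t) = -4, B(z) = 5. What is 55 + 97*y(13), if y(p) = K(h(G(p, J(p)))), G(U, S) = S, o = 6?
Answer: 68/3 ≈ 22.667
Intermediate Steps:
h(r) = 2*r
K(E) = 1/(5 + E) (K(E) = 1/(E + 5) = 1/(5 + E))
y(p) = -1/3 (y(p) = 1/(5 + 2*(-4)) = 1/(5 - 8) = 1/(-3) = -1/3)
55 + 97*y(13) = 55 + 97*(-1/3) = 55 - 97/3 = 68/3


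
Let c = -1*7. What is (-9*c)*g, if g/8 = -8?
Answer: -4032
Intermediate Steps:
g = -64 (g = 8*(-8) = -64)
c = -7
(-9*c)*g = -9*(-7)*(-64) = 63*(-64) = -4032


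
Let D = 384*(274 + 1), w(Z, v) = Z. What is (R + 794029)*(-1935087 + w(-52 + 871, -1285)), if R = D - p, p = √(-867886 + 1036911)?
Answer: -1740123586572 + 9671340*√6761 ≈ -1.7393e+12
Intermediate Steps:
p = 5*√6761 (p = √169025 = 5*√6761 ≈ 411.13)
D = 105600 (D = 384*275 = 105600)
R = 105600 - 5*√6761 ≈ 1.0519e+5
(R + 794029)*(-1935087 + w(-52 + 871, -1285)) = ((105600 - 5*√6761) + 794029)*(-1935087 + (-52 + 871)) = (899629 - 5*√6761)*(-1935087 + 819) = (899629 - 5*√6761)*(-1934268) = -1740123586572 + 9671340*√6761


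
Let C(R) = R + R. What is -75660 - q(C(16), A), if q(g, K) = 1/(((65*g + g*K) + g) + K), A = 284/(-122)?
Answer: -9392886421/124146 ≈ -75660.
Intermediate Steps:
C(R) = 2*R
A = -142/61 (A = 284*(-1/122) = -142/61 ≈ -2.3279)
q(g, K) = 1/(K + 66*g + K*g) (q(g, K) = 1/(((65*g + K*g) + g) + K) = 1/((66*g + K*g) + K) = 1/(K + 66*g + K*g))
-75660 - q(C(16), A) = -75660 - 1/(-142/61 + 66*(2*16) - 284*16/61) = -75660 - 1/(-142/61 + 66*32 - 142/61*32) = -75660 - 1/(-142/61 + 2112 - 4544/61) = -75660 - 1/124146/61 = -75660 - 1*61/124146 = -75660 - 61/124146 = -9392886421/124146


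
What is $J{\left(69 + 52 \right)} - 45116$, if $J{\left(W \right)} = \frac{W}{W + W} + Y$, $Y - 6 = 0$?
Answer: $- \frac{90219}{2} \approx -45110.0$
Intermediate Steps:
$Y = 6$ ($Y = 6 + 0 = 6$)
$J{\left(W \right)} = \frac{13}{2}$ ($J{\left(W \right)} = \frac{W}{W + W} + 6 = \frac{W}{2 W} + 6 = \frac{1}{2 W} W + 6 = \frac{1}{2} + 6 = \frac{13}{2}$)
$J{\left(69 + 52 \right)} - 45116 = \frac{13}{2} - 45116 = - \frac{90219}{2}$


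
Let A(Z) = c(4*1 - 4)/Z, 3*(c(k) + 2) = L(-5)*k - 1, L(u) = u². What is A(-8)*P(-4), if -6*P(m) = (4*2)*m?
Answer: 14/9 ≈ 1.5556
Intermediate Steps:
P(m) = -4*m/3 (P(m) = -4*2*m/6 = -4*m/3)
c(k) = -7/3 + 25*k/3 (c(k) = -2 + ((-5)²*k - 1)/3 = -2 + (25*k - 1)/3 = -2 + (-1 + 25*k)/3 = -2 + (-⅓ + 25*k/3) = -7/3 + 25*k/3)
A(Z) = -7/(3*Z) (A(Z) = (-7/3 + 25*(4*1 - 4)/3)/Z = (-7/3 + 25*(4 - 4)/3)/Z = (-7/3 + (25/3)*0)/Z = (-7/3 + 0)/Z = -7/(3*Z))
A(-8)*P(-4) = (-7/3/(-8))*(-4/3*(-4)) = -7/3*(-⅛)*(16/3) = (7/24)*(16/3) = 14/9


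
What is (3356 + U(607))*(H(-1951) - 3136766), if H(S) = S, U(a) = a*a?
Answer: -1166990674185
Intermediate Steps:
U(a) = a²
(3356 + U(607))*(H(-1951) - 3136766) = (3356 + 607²)*(-1951 - 3136766) = (3356 + 368449)*(-3138717) = 371805*(-3138717) = -1166990674185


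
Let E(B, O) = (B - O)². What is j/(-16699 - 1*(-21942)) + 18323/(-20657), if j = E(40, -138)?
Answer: 79775557/15472093 ≈ 5.1561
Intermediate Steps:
j = 31684 (j = (40 - 1*(-138))² = (40 + 138)² = 178² = 31684)
j/(-16699 - 1*(-21942)) + 18323/(-20657) = 31684/(-16699 - 1*(-21942)) + 18323/(-20657) = 31684/(-16699 + 21942) + 18323*(-1/20657) = 31684/5243 - 18323/20657 = 79775557/15472093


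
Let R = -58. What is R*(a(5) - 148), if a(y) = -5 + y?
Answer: 8584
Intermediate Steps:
R*(a(5) - 148) = -58*((-5 + 5) - 148) = -58*(0 - 148) = -58*(-148) = 8584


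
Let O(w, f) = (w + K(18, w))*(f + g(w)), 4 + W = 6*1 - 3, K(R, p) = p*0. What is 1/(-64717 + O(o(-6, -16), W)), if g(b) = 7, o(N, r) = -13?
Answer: -1/64795 ≈ -1.5433e-5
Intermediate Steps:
K(R, p) = 0
W = -1 (W = -4 + (6*1 - 3) = -4 + (6 - 3) = -4 + 3 = -1)
O(w, f) = w*(7 + f) (O(w, f) = (w + 0)*(f + 7) = w*(7 + f))
1/(-64717 + O(o(-6, -16), W)) = 1/(-64717 - 13*(7 - 1)) = 1/(-64717 - 13*6) = 1/(-64717 - 78) = 1/(-64795) = -1/64795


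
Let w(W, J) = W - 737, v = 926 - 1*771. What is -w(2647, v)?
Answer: -1910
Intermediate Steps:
v = 155 (v = 926 - 771 = 155)
w(W, J) = -737 + W
-w(2647, v) = -(-737 + 2647) = -1*1910 = -1910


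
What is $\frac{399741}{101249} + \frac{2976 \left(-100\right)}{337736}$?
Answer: $\frac{13109402997}{4274429033} \approx 3.0669$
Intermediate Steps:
$\frac{399741}{101249} + \frac{2976 \left(-100\right)}{337736} = 399741 \cdot \frac{1}{101249} - \frac{37200}{42217} = \frac{399741}{101249} - \frac{37200}{42217} = \frac{13109402997}{4274429033}$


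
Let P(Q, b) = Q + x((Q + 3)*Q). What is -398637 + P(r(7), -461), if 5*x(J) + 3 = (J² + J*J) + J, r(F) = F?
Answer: -1983283/5 ≈ -3.9666e+5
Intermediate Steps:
x(J) = -⅗ + J/5 + 2*J²/5 (x(J) = -⅗ + ((J² + J*J) + J)/5 = -⅗ + ((J² + J²) + J)/5 = -⅗ + (2*J² + J)/5 = -⅗ + (J + 2*J²)/5 = -⅗ + (J/5 + 2*J²/5) = -⅗ + J/5 + 2*J²/5)
P(Q, b) = -⅗ + Q + Q*(3 + Q)/5 + 2*Q²*(3 + Q)²/5 (P(Q, b) = Q + (-⅗ + ((Q + 3)*Q)/5 + 2*((Q + 3)*Q)²/5) = Q + (-⅗ + ((3 + Q)*Q)/5 + 2*((3 + Q)*Q)²/5) = Q + (-⅗ + (Q*(3 + Q))/5 + 2*(Q*(3 + Q))²/5) = Q + (-⅗ + Q*(3 + Q)/5 + 2*(Q²*(3 + Q)²)/5) = Q + (-⅗ + Q*(3 + Q)/5 + 2*Q²*(3 + Q)²/5) = -⅗ + Q + Q*(3 + Q)/5 + 2*Q²*(3 + Q)²/5)
-398637 + P(r(7), -461) = -398637 + (-⅗ + 7 + (⅕)*7*(3 + 7) + (⅖)*7²*(3 + 7)²) = -398637 + (-⅗ + 7 + (⅕)*7*10 + (⅖)*49*10²) = -398637 + (-⅗ + 7 + 14 + (⅖)*49*100) = -398637 + (-⅗ + 7 + 14 + 1960) = -398637 + 9902/5 = -1983283/5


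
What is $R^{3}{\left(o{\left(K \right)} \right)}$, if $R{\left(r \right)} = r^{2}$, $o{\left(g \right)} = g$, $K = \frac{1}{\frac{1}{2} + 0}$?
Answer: $64$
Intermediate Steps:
$K = 2$ ($K = \frac{1}{\frac{1}{2} + 0} = \frac{1}{\frac{1}{2}} = 2$)
$R^{3}{\left(o{\left(K \right)} \right)} = \left(2^{2}\right)^{3} = 4^{3} = 64$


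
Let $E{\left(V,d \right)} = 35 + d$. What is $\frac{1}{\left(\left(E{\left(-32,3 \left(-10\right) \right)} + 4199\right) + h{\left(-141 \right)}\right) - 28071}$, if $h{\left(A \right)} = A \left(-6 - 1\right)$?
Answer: $- \frac{1}{22880} \approx -4.3706 \cdot 10^{-5}$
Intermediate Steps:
$h{\left(A \right)} = - 7 A$ ($h{\left(A \right)} = A \left(-7\right) = - 7 A$)
$\frac{1}{\left(\left(E{\left(-32,3 \left(-10\right) \right)} + 4199\right) + h{\left(-141 \right)}\right) - 28071} = \frac{1}{\left(\left(\left(35 + 3 \left(-10\right)\right) + 4199\right) - -987\right) - 28071} = \frac{1}{\left(\left(\left(35 - 30\right) + 4199\right) + 987\right) - 28071} = \frac{1}{\left(\left(5 + 4199\right) + 987\right) - 28071} = \frac{1}{\left(4204 + 987\right) - 28071} = \frac{1}{5191 - 28071} = \frac{1}{-22880} = - \frac{1}{22880}$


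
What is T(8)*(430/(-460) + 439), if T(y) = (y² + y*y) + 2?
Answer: 1309815/23 ≈ 56949.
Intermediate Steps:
T(y) = 2 + 2*y² (T(y) = (y² + y²) + 2 = 2*y² + 2 = 2 + 2*y²)
T(8)*(430/(-460) + 439) = (2 + 2*8²)*(430/(-460) + 439) = (2 + 2*64)*(430*(-1/460) + 439) = (2 + 128)*(-43/46 + 439) = 130*(20151/46) = 1309815/23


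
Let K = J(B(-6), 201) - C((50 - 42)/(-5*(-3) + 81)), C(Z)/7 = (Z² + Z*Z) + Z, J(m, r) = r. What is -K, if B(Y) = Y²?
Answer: -14423/72 ≈ -200.32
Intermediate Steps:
C(Z) = 7*Z + 14*Z² (C(Z) = 7*((Z² + Z*Z) + Z) = 7*((Z² + Z²) + Z) = 7*(2*Z² + Z) = 7*(Z + 2*Z²) = 7*Z + 14*Z²)
K = 14423/72 (K = 201 - 7*(50 - 42)/(-5*(-3) + 81)*(1 + 2*((50 - 42)/(-5*(-3) + 81))) = 201 - 7*8/(15 + 81)*(1 + 2*(8/(15 + 81))) = 201 - 7*8/96*(1 + 2*(8/96)) = 201 - 7*8*(1/96)*(1 + 2*(8*(1/96))) = 201 - 7*(1 + 2*(1/12))/12 = 201 - 7*(1 + ⅙)/12 = 201 - 7*7/(12*6) = 201 - 1*49/72 = 201 - 49/72 = 14423/72 ≈ 200.32)
-K = -1*14423/72 = -14423/72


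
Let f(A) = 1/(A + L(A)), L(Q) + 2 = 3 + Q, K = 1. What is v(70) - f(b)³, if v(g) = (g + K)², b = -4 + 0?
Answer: 1729064/343 ≈ 5041.0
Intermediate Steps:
b = -4
v(g) = (1 + g)² (v(g) = (g + 1)² = (1 + g)²)
L(Q) = 1 + Q (L(Q) = -2 + (3 + Q) = 1 + Q)
f(A) = 1/(1 + 2*A) (f(A) = 1/(A + (1 + A)) = 1/(1 + 2*A))
v(70) - f(b)³ = (1 + 70)² - (1/(1 + 2*(-4)))³ = 71² - (1/(1 - 8))³ = 5041 - (1/(-7))³ = 5041 - (-⅐)³ = 5041 - 1*(-1/343) = 5041 + 1/343 = 1729064/343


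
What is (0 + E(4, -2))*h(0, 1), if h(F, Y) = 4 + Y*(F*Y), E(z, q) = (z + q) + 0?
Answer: 8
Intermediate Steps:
E(z, q) = q + z (E(z, q) = (q + z) + 0 = q + z)
h(F, Y) = 4 + F*Y²
(0 + E(4, -2))*h(0, 1) = (0 + (-2 + 4))*(4 + 0*1²) = (0 + 2)*(4 + 0*1) = 2*(4 + 0) = 2*4 = 8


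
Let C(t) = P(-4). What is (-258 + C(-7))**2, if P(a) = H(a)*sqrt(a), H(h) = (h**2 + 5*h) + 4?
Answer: 66564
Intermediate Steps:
H(h) = 4 + h**2 + 5*h
P(a) = sqrt(a)*(4 + a**2 + 5*a) (P(a) = (4 + a**2 + 5*a)*sqrt(a) = sqrt(a)*(4 + a**2 + 5*a))
C(t) = 0 (C(t) = sqrt(-4)*(4 + (-4)**2 + 5*(-4)) = (2*I)*(4 + 16 - 20) = (2*I)*0 = 0)
(-258 + C(-7))**2 = (-258 + 0)**2 = (-258)**2 = 66564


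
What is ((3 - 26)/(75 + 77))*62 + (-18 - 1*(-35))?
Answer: 579/76 ≈ 7.6184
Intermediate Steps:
((3 - 26)/(75 + 77))*62 + (-18 - 1*(-35)) = -23/152*62 + (-18 + 35) = -23*1/152*62 + 17 = -23/152*62 + 17 = -713/76 + 17 = 579/76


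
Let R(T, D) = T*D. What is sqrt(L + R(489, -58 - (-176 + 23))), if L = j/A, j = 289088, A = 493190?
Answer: sqrt(2824922106759055)/246595 ≈ 215.54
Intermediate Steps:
R(T, D) = D*T
L = 144544/246595 (L = 289088/493190 = 289088*(1/493190) = 144544/246595 ≈ 0.58616)
sqrt(L + R(489, -58 - (-176 + 23))) = sqrt(144544/246595 + (-58 - (-176 + 23))*489) = sqrt(144544/246595 + (-58 - 1*(-153))*489) = sqrt(144544/246595 + (-58 + 153)*489) = sqrt(144544/246595 + 95*489) = sqrt(144544/246595 + 46455) = sqrt(11455715269/246595) = sqrt(2824922106759055)/246595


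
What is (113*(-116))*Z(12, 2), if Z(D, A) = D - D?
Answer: 0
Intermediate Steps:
Z(D, A) = 0
(113*(-116))*Z(12, 2) = (113*(-116))*0 = -13108*0 = 0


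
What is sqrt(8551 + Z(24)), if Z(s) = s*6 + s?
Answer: sqrt(8719) ≈ 93.376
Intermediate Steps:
Z(s) = 7*s (Z(s) = 6*s + s = 7*s)
sqrt(8551 + Z(24)) = sqrt(8551 + 7*24) = sqrt(8551 + 168) = sqrt(8719)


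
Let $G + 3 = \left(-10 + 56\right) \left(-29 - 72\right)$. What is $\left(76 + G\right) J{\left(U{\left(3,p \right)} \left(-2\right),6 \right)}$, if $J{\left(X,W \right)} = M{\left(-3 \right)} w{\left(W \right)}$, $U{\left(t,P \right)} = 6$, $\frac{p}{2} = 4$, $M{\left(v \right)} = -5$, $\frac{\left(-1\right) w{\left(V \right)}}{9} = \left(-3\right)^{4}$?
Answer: $-16668585$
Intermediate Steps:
$w{\left(V \right)} = -729$ ($w{\left(V \right)} = - 9 \left(-3\right)^{4} = \left(-9\right) 81 = -729$)
$p = 8$ ($p = 2 \cdot 4 = 8$)
$J{\left(X,W \right)} = 3645$ ($J{\left(X,W \right)} = \left(-5\right) \left(-729\right) = 3645$)
$G = -4649$ ($G = -3 + \left(-10 + 56\right) \left(-29 - 72\right) = -3 + 46 \left(-101\right) = -3 - 4646 = -4649$)
$\left(76 + G\right) J{\left(U{\left(3,p \right)} \left(-2\right),6 \right)} = \left(76 - 4649\right) 3645 = \left(-4573\right) 3645 = -16668585$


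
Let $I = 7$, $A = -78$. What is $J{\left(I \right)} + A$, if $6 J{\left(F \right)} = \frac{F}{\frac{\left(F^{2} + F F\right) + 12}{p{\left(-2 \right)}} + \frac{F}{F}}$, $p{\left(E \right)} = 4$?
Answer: $- \frac{13331}{171} \approx -77.959$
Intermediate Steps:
$J{\left(F \right)} = \frac{F}{6 \left(4 + \frac{F^{2}}{2}\right)}$ ($J{\left(F \right)} = \frac{F \frac{1}{\frac{\left(F^{2} + F F\right) + 12}{4} + \frac{F}{F}}}{6} = \frac{F \frac{1}{\left(\left(F^{2} + F^{2}\right) + 12\right) \frac{1}{4} + 1}}{6} = \frac{F \frac{1}{\left(2 F^{2} + 12\right) \frac{1}{4} + 1}}{6} = \frac{F \frac{1}{\left(12 + 2 F^{2}\right) \frac{1}{4} + 1}}{6} = \frac{F \frac{1}{\left(3 + \frac{F^{2}}{2}\right) + 1}}{6} = \frac{F \frac{1}{4 + \frac{F^{2}}{2}}}{6} = \frac{F}{6 \left(4 + \frac{F^{2}}{2}\right)}$)
$J{\left(I \right)} + A = \frac{1}{3} \cdot 7 \frac{1}{8 + 7^{2}} - 78 = \frac{1}{3} \cdot 7 \frac{1}{8 + 49} - 78 = \frac{1}{3} \cdot 7 \cdot \frac{1}{57} - 78 = \frac{7}{171} - 78 = - \frac{13331}{171}$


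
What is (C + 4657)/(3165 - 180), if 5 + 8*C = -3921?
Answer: 1111/796 ≈ 1.3957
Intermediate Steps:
C = -1963/4 (C = -5/8 + (1/8)*(-3921) = -5/8 - 3921/8 = -1963/4 ≈ -490.75)
(C + 4657)/(3165 - 180) = (-1963/4 + 4657)/(3165 - 180) = (16665/4)/2985 = (16665/4)*(1/2985) = 1111/796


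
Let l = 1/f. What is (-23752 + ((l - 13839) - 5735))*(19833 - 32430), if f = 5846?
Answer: 3190615965615/5846 ≈ 5.4578e+8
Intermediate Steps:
l = 1/5846 ≈ 0.00017106
(-23752 + ((l - 13839) - 5735))*(19833 - 32430) = (-23752 + ((1/5846 - 13839) - 5735))*(19833 - 32430) = (-23752 + (-80902793/5846 - 5735))*(-12597) = (-23752 - 114429603/5846)*(-12597) = -253283795/5846*(-12597) = 3190615965615/5846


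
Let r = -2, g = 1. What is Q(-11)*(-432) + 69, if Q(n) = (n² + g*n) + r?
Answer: -46587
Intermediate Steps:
Q(n) = -2 + n + n² (Q(n) = (n² + 1*n) - 2 = (n² + n) - 2 = (n + n²) - 2 = -2 + n + n²)
Q(-11)*(-432) + 69 = (-2 - 11 + (-11)²)*(-432) + 69 = (-2 - 11 + 121)*(-432) + 69 = 108*(-432) + 69 = -46656 + 69 = -46587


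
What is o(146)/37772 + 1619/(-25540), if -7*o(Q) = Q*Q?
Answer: -243120179/1688219540 ≈ -0.14401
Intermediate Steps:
o(Q) = -Q²/7 (o(Q) = -Q*Q/7 = -Q²/7)
o(146)/37772 + 1619/(-25540) = -⅐*146²/37772 + 1619/(-25540) = -⅐*21316*(1/37772) + 1619*(-1/25540) = -21316/7*1/37772 - 1619/25540 = -5329/66101 - 1619/25540 = -243120179/1688219540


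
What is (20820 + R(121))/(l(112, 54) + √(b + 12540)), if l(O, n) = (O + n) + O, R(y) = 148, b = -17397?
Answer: 5829104/82141 - 20968*I*√4857/82141 ≈ 70.965 - 17.79*I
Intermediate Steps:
l(O, n) = n + 2*O
(20820 + R(121))/(l(112, 54) + √(b + 12540)) = (20820 + 148)/((54 + 2*112) + √(-17397 + 12540)) = 20968/((54 + 224) + √(-4857)) = 20968/(278 + I*√4857)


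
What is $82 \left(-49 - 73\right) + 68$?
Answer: $-9936$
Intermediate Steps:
$82 \left(-49 - 73\right) + 68 = 82 \left(-122\right) + 68 = -10004 + 68 = -9936$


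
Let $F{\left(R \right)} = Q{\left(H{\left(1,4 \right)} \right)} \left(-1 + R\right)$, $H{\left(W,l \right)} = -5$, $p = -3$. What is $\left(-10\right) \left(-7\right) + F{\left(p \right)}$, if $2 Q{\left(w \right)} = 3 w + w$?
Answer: $110$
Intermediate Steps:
$Q{\left(w \right)} = 2 w$ ($Q{\left(w \right)} = \frac{3 w + w}{2} = \frac{4 w}{2} = 2 w$)
$F{\left(R \right)} = 10 - 10 R$ ($F{\left(R \right)} = 2 \left(-5\right) \left(-1 + R\right) = - 10 \left(-1 + R\right) = 10 - 10 R$)
$\left(-10\right) \left(-7\right) + F{\left(p \right)} = \left(-10\right) \left(-7\right) + \left(10 - -30\right) = 70 + \left(10 + 30\right) = 70 + 40 = 110$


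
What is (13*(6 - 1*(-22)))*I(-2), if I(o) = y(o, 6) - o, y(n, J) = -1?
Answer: 364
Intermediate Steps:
I(o) = -1 - o
(13*(6 - 1*(-22)))*I(-2) = (13*(6 - 1*(-22)))*(-1 - 1*(-2)) = (13*(6 + 22))*(-1 + 2) = (13*28)*1 = 364*1 = 364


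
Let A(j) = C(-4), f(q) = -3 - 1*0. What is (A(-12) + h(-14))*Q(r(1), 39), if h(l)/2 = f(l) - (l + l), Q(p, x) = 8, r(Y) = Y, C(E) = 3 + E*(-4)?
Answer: 552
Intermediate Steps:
f(q) = -3 (f(q) = -3 + 0 = -3)
C(E) = 3 - 4*E
A(j) = 19 (A(j) = 3 - 4*(-4) = 3 + 16 = 19)
h(l) = -6 - 4*l (h(l) = 2*(-3 - (l + l)) = 2*(-3 - 2*l) = -6 - 4*l)
(A(-12) + h(-14))*Q(r(1), 39) = (19 + (-6 - 4*(-14)))*8 = (19 + (-6 + 56))*8 = (19 + 50)*8 = 69*8 = 552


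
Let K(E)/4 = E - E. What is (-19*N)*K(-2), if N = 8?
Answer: 0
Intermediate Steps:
K(E) = 0 (K(E) = 4*(E - E) = 4*0 = 0)
(-19*N)*K(-2) = -19*8*0 = -152*0 = 0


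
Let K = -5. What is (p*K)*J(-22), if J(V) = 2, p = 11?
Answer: -110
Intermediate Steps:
(p*K)*J(-22) = (11*(-5))*2 = -55*2 = -110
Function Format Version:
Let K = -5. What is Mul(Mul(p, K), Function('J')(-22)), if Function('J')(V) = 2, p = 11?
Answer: -110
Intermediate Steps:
Mul(Mul(p, K), Function('J')(-22)) = Mul(Mul(11, -5), 2) = Mul(-55, 2) = -110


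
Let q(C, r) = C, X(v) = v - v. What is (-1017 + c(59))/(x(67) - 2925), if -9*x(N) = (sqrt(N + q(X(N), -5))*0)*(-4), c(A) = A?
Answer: 958/2925 ≈ 0.32752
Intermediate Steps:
X(v) = 0
x(N) = 0 (x(N) = -sqrt(N + 0)*0*(-4)/9 = -sqrt(N)*0*(-4)/9 = -0*(-4) = -1/9*0 = 0)
(-1017 + c(59))/(x(67) - 2925) = (-1017 + 59)/(0 - 2925) = -958/(-2925) = -958*(-1/2925) = 958/2925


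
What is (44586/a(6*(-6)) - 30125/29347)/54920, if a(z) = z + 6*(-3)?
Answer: -36391447/2417605860 ≈ -0.015053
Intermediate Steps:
a(z) = -18 + z (a(z) = z - 18 = -18 + z)
(44586/a(6*(-6)) - 30125/29347)/54920 = (44586/(-18 + 6*(-6)) - 30125/29347)/54920 = (44586/(-18 - 36) - 30125*1/29347)*(1/54920) = (44586/(-54) - 30125/29347)*(1/54920) = (44586*(-1/54) - 30125/29347)*(1/54920) = (-2477/3 - 30125/29347)*(1/54920) = -72782894/88041*1/54920 = -36391447/2417605860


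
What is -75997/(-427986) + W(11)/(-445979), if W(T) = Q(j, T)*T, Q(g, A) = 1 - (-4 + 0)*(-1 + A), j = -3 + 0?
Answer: 33700044377/190872768294 ≈ 0.17656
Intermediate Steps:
j = -3
Q(g, A) = -3 + 4*A (Q(g, A) = 1 - (-4)*(-1 + A) = 1 - (4 - 4*A) = 1 + (-4 + 4*A) = -3 + 4*A)
W(T) = T*(-3 + 4*T) (W(T) = (-3 + 4*T)*T = T*(-3 + 4*T))
-75997/(-427986) + W(11)/(-445979) = -75997/(-427986) + (11*(-3 + 4*11))/(-445979) = -75997*(-1/427986) + (11*(-3 + 44))*(-1/445979) = 75997/427986 + (11*41)*(-1/445979) = 75997/427986 + 451*(-1/445979) = 75997/427986 - 451/445979 = 33700044377/190872768294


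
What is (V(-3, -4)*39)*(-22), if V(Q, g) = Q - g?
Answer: -858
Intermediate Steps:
(V(-3, -4)*39)*(-22) = ((-3 - 1*(-4))*39)*(-22) = ((-3 + 4)*39)*(-22) = (1*39)*(-22) = 39*(-22) = -858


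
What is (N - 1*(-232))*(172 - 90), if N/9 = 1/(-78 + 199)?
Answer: 2302642/121 ≈ 19030.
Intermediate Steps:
N = 9/121 (N = 9/(-78 + 199) = 9/121 ≈ 0.074380)
(N - 1*(-232))*(172 - 90) = (9/121 - 1*(-232))*(172 - 90) = (9/121 + 232)*82 = (28081/121)*82 = 2302642/121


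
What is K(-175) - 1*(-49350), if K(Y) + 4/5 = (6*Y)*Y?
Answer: 1165496/5 ≈ 2.3310e+5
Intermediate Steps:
K(Y) = -4/5 + 6*Y**2 (K(Y) = -4/5 + (6*Y)*Y = -4/5 + 6*Y**2)
K(-175) - 1*(-49350) = (-4/5 + 6*(-175)**2) - 1*(-49350) = (-4/5 + 6*30625) + 49350 = (-4/5 + 183750) + 49350 = 918746/5 + 49350 = 1165496/5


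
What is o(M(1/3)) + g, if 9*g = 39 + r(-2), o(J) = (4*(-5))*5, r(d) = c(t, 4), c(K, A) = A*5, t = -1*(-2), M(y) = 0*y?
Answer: -841/9 ≈ -93.444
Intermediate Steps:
M(y) = 0
t = 2
c(K, A) = 5*A
r(d) = 20 (r(d) = 5*4 = 20)
o(J) = -100 (o(J) = -20*5 = -100)
g = 59/9 (g = (39 + 20)/9 = (⅑)*59 = 59/9 ≈ 6.5556)
o(M(1/3)) + g = -100 + 59/9 = -841/9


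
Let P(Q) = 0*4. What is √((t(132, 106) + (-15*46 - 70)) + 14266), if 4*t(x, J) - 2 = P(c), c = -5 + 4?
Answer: √54026/2 ≈ 116.22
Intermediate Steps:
c = -1
P(Q) = 0
t(x, J) = ½ (t(x, J) = ½ + (¼)*0 = ½ + 0 = ½)
√((t(132, 106) + (-15*46 - 70)) + 14266) = √((½ + (-15*46 - 70)) + 14266) = √((½ + (-690 - 70)) + 14266) = √((½ - 760) + 14266) = √(-1519/2 + 14266) = √(27013/2) = √54026/2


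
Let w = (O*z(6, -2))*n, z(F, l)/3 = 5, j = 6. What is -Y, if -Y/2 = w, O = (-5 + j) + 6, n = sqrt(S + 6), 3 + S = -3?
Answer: 0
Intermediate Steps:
S = -6 (S = -3 - 3 = -6)
z(F, l) = 15 (z(F, l) = 3*5 = 15)
n = 0 (n = sqrt(-6 + 6) = sqrt(0) = 0)
O = 7 (O = (-5 + 6) + 6 = 1 + 6 = 7)
w = 0 (w = (7*15)*0 = 105*0 = 0)
Y = 0 (Y = -2*0 = 0)
-Y = -1*0 = 0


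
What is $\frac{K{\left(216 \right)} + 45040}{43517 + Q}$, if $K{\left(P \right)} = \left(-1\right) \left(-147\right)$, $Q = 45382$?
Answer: $\frac{45187}{88899} \approx 0.5083$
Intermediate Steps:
$K{\left(P \right)} = 147$
$\frac{K{\left(216 \right)} + 45040}{43517 + Q} = \frac{147 + 45040}{43517 + 45382} = \frac{45187}{88899}$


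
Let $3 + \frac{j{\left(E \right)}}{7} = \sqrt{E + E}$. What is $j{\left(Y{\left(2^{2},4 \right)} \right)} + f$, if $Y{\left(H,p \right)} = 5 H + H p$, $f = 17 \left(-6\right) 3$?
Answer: $-327 + 42 \sqrt{2} \approx -267.6$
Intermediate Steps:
$f = -306$ ($f = \left(-102\right) 3 = -306$)
$j{\left(E \right)} = -21 + 7 \sqrt{2} \sqrt{E}$ ($j{\left(E \right)} = -21 + 7 \sqrt{E + E} = -21 + 7 \sqrt{2 E} = -21 + 7 \sqrt{2} \sqrt{E}$)
$j{\left(Y{\left(2^{2},4 \right)} \right)} + f = \left(-21 + 7 \sqrt{2} \sqrt{2^{2} \left(5 + 4\right)}\right) - 306 = \left(-21 + 7 \sqrt{2} \sqrt{4 \cdot 9}\right) - 306 = \left(-21 + 7 \sqrt{2} \sqrt{36}\right) - 306 = \left(-21 + 7 \sqrt{2} \cdot 6\right) - 306 = \left(-21 + 42 \sqrt{2}\right) - 306 = -327 + 42 \sqrt{2}$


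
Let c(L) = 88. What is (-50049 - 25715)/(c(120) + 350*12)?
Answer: -18941/1072 ≈ -17.669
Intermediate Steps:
(-50049 - 25715)/(c(120) + 350*12) = (-50049 - 25715)/(88 + 350*12) = -75764/(88 + 4200) = -75764/4288 = -75764*1/4288 = -18941/1072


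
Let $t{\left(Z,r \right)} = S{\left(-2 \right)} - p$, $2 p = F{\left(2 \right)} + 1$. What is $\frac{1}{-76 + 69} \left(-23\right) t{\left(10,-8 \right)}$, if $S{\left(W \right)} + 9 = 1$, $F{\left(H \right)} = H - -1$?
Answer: $- \frac{230}{7} \approx -32.857$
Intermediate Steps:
$F{\left(H \right)} = 1 + H$ ($F{\left(H \right)} = H + 1 = 1 + H$)
$p = 2$ ($p = \frac{\left(1 + 2\right) + 1}{2} = \frac{3 + 1}{2} = \frac{1}{2} \cdot 4 = 2$)
$S{\left(W \right)} = -8$ ($S{\left(W \right)} = -9 + 1 = -8$)
$t{\left(Z,r \right)} = -10$ ($t{\left(Z,r \right)} = -8 - 2 = -10$)
$\frac{1}{-76 + 69} \left(-23\right) t{\left(10,-8 \right)} = \frac{1}{-76 + 69} \left(-23\right) \left(-10\right) = \frac{1}{-7} \left(-23\right) \left(-10\right) = \left(- \frac{1}{7}\right) \left(-23\right) \left(-10\right) = \frac{23}{7} \left(-10\right) = - \frac{230}{7}$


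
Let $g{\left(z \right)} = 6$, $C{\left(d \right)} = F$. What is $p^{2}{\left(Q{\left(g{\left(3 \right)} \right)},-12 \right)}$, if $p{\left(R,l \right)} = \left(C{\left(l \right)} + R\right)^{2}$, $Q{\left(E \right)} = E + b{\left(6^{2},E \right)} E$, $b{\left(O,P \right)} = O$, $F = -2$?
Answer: $2342560000$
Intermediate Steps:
$C{\left(d \right)} = -2$
$Q{\left(E \right)} = 37 E$ ($Q{\left(E \right)} = E + 6^{2} E = E + 36 E = 37 E$)
$p{\left(R,l \right)} = \left(-2 + R\right)^{2}$
$p^{2}{\left(Q{\left(g{\left(3 \right)} \right)},-12 \right)} = \left(\left(-2 + 37 \cdot 6\right)^{2}\right)^{2} = \left(\left(-2 + 222\right)^{2}\right)^{2} = \left(220^{2}\right)^{2} = 48400^{2} = 2342560000$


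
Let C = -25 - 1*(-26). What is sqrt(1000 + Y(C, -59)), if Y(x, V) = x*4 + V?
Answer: 3*sqrt(105) ≈ 30.741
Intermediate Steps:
C = 1 (C = -25 + 26 = 1)
Y(x, V) = V + 4*x (Y(x, V) = 4*x + V = V + 4*x)
sqrt(1000 + Y(C, -59)) = sqrt(1000 + (-59 + 4*1)) = sqrt(1000 + (-59 + 4)) = sqrt(1000 - 55) = sqrt(945) = 3*sqrt(105)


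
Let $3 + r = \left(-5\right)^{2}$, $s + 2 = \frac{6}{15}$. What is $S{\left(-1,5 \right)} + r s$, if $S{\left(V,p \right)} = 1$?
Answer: $- \frac{171}{5} \approx -34.2$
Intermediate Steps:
$s = - \frac{8}{5}$ ($s = -2 + \frac{6}{15} = -2 + 6 \cdot \frac{1}{15} = -2 + \frac{2}{5} = - \frac{8}{5} \approx -1.6$)
$r = 22$ ($r = -3 + \left(-5\right)^{2} = -3 + 25 = 22$)
$S{\left(-1,5 \right)} + r s = 1 + 22 \left(- \frac{8}{5}\right) = 1 - \frac{176}{5} = - \frac{171}{5}$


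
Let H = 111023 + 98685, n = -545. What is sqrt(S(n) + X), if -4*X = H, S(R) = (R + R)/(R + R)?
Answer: I*sqrt(52426) ≈ 228.97*I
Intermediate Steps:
S(R) = 1 (S(R) = (2*R)/((2*R)) = (2*R)*(1/(2*R)) = 1)
H = 209708
X = -52427 (X = -1/4*209708 = -52427)
sqrt(S(n) + X) = sqrt(1 - 52427) = sqrt(-52426) = I*sqrt(52426)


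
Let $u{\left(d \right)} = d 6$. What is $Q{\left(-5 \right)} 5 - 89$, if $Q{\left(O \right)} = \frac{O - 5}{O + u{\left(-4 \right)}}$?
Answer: $- \frac{2531}{29} \approx -87.276$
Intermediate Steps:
$u{\left(d \right)} = 6 d$
$Q{\left(O \right)} = \frac{-5 + O}{-24 + O}$ ($Q{\left(O \right)} = \frac{O - 5}{O + 6 \left(-4\right)} = \frac{-5 + O}{O - 24} = \frac{-5 + O}{-24 + O}$)
$Q{\left(-5 \right)} 5 - 89 = \frac{-5 - 5}{-24 - 5} \cdot 5 - 89 = \frac{1}{-29} \left(-10\right) 5 - 89 = \left(- \frac{1}{29}\right) \left(-10\right) 5 - 89 = \frac{10}{29} \cdot 5 - 89 = \frac{50}{29} - 89 = - \frac{2531}{29}$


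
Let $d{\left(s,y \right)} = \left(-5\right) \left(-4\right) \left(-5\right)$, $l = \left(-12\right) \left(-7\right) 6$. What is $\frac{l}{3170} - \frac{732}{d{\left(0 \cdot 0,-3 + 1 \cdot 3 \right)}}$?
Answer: $\frac{59271}{7925} \approx 7.479$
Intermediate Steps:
$l = 504$ ($l = 84 \cdot 6 = 504$)
$d{\left(s,y \right)} = -100$ ($d{\left(s,y \right)} = 20 \left(-5\right) = -100$)
$\frac{l}{3170} - \frac{732}{d{\left(0 \cdot 0,-3 + 1 \cdot 3 \right)}} = \frac{504}{3170} - \frac{732}{-100} = 504 \cdot \frac{1}{3170} - - \frac{183}{25} = \frac{252}{1585} + \frac{183}{25} = \frac{59271}{7925}$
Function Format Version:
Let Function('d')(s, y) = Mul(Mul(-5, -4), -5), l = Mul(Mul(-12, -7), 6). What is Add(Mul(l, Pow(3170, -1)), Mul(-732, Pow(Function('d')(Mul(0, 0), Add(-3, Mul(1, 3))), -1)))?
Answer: Rational(59271, 7925) ≈ 7.4790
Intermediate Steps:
l = 504 (l = Mul(84, 6) = 504)
Function('d')(s, y) = -100 (Function('d')(s, y) = Mul(20, -5) = -100)
Add(Mul(l, Pow(3170, -1)), Mul(-732, Pow(Function('d')(Mul(0, 0), Add(-3, Mul(1, 3))), -1))) = Add(Mul(504, Pow(3170, -1)), Mul(-732, Pow(-100, -1))) = Add(Mul(504, Rational(1, 3170)), Mul(-732, Rational(-1, 100))) = Add(Rational(252, 1585), Rational(183, 25)) = Rational(59271, 7925)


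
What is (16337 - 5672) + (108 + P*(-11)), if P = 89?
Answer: 9794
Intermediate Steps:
(16337 - 5672) + (108 + P*(-11)) = (16337 - 5672) + (108 + 89*(-11)) = 10665 + (108 - 979) = 10665 - 871 = 9794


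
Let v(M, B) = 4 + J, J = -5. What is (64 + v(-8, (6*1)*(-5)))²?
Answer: 3969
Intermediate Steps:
v(M, B) = -1 (v(M, B) = 4 - 5 = -1)
(64 + v(-8, (6*1)*(-5)))² = (64 - 1)² = 63² = 3969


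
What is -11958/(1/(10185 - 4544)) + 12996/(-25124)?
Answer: -423685348167/6281 ≈ -6.7455e+7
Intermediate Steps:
-11958/(1/(10185 - 4544)) + 12996/(-25124) = -11958/(1/5641) + 12996*(-1/25124) = -11958/1/5641 - 3249/6281 = -11958*5641 - 3249/6281 = -67455078 - 3249/6281 = -423685348167/6281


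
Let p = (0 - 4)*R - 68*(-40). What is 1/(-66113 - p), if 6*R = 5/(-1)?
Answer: -3/206509 ≈ -1.4527e-5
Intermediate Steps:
R = -⅚ (R = (5/(-1))/6 = (5*(-1))/6 = (⅙)*(-5) = -⅚ ≈ -0.83333)
p = 8170/3 (p = (0 - 4)*(-⅚) - 68*(-40) = -4*(-⅚) + 2720 = 10/3 + 2720 = 8170/3 ≈ 2723.3)
1/(-66113 - p) = 1/(-66113 - 1*8170/3) = 1/(-66113 - 8170/3) = 1/(-206509/3) = -3/206509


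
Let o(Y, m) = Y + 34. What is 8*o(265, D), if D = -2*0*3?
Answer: 2392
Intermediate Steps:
D = 0 (D = 0*3 = 0)
o(Y, m) = 34 + Y
8*o(265, D) = 8*(34 + 265) = 8*299 = 2392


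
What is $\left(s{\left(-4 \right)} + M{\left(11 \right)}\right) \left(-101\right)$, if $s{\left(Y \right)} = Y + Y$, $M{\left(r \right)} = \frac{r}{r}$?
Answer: $707$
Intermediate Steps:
$M{\left(r \right)} = 1$
$s{\left(Y \right)} = 2 Y$
$\left(s{\left(-4 \right)} + M{\left(11 \right)}\right) \left(-101\right) = \left(2 \left(-4\right) + 1\right) \left(-101\right) = \left(-8 + 1\right) \left(-101\right) = \left(-7\right) \left(-101\right) = 707$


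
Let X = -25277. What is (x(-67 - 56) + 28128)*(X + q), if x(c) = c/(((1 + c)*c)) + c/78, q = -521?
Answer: -575404964106/793 ≈ -7.2561e+8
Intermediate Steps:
x(c) = 1/(1 + c) + c/78 (x(c) = c/((c*(1 + c))) + c*(1/78) = c*(1/(c*(1 + c))) + c/78 = 1/(1 + c) + c/78)
(x(-67 - 56) + 28128)*(X + q) = ((78 + (-67 - 56) + (-67 - 56)**2)/(78*(1 + (-67 - 56))) + 28128)*(-25277 - 521) = ((78 - 123 + (-123)**2)/(78*(1 - 123)) + 28128)*(-25798) = ((1/78)*(78 - 123 + 15129)/(-122) + 28128)*(-25798) = ((1/78)*(-1/122)*15084 + 28128)*(-25798) = (-1257/793 + 28128)*(-25798) = (22304247/793)*(-25798) = -575404964106/793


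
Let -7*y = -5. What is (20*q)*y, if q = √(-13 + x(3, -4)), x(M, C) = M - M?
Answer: 100*I*√13/7 ≈ 51.508*I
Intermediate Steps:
x(M, C) = 0
q = I*√13 (q = √(-13 + 0) = √(-13) = I*√13 ≈ 3.6056*I)
y = 5/7 (y = -⅐*(-5) = 5/7 ≈ 0.71429)
(20*q)*y = (20*(I*√13))*(5/7) = (20*I*√13)*(5/7) = 100*I*√13/7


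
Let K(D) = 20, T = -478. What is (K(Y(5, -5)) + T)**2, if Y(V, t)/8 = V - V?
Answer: 209764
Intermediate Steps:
Y(V, t) = 0 (Y(V, t) = 8*(V - V) = 8*0 = 0)
(K(Y(5, -5)) + T)**2 = (20 - 478)**2 = (-458)**2 = 209764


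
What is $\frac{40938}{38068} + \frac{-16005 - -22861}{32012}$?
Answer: $\frac{196437683}{152329102} \approx 1.2896$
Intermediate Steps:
$\frac{40938}{38068} + \frac{-16005 - -22861}{32012} = 40938 \cdot \frac{1}{38068} + \left(-16005 + 22861\right) \frac{1}{32012} = \frac{20469}{19034} + 6856 \cdot \frac{1}{32012} = \frac{20469}{19034} + \frac{1714}{8003} = \frac{196437683}{152329102}$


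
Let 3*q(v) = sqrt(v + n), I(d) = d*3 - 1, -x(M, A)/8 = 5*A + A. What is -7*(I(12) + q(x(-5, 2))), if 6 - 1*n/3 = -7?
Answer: -245 - 7*I*sqrt(57)/3 ≈ -245.0 - 17.616*I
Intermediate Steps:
x(M, A) = -48*A (x(M, A) = -8*(5*A + A) = -48*A)
n = 39 (n = 18 - 3*(-7) = 18 + 21 = 39)
I(d) = -1 + 3*d (I(d) = 3*d - 1 = -1 + 3*d)
q(v) = sqrt(39 + v)/3 (q(v) = sqrt(v + 39)/3 = sqrt(39 + v)/3)
-7*(I(12) + q(x(-5, 2))) = -7*((-1 + 3*12) + sqrt(39 - 48*2)/3) = -7*((-1 + 36) + sqrt(39 - 96)/3) = -7*(35 + sqrt(-57)/3) = -7*(35 + (I*sqrt(57))/3) = -7*(35 + I*sqrt(57)/3) = -245 - 7*I*sqrt(57)/3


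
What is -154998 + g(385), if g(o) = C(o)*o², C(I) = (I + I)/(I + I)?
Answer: -6773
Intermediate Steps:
C(I) = 1 (C(I) = (2*I)/((2*I)) = (2*I)*(1/(2*I)) = 1)
g(o) = o² (g(o) = 1*o² = o²)
-154998 + g(385) = -154998 + 385² = -154998 + 148225 = -6773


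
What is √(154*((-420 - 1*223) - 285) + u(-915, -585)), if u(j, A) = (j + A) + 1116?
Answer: 8*I*√2239 ≈ 378.54*I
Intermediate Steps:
u(j, A) = 1116 + A + j (u(j, A) = (A + j) + 1116 = 1116 + A + j)
√(154*((-420 - 1*223) - 285) + u(-915, -585)) = √(154*((-420 - 1*223) - 285) + (1116 - 585 - 915)) = √(154*((-420 - 223) - 285) - 384) = √(154*(-643 - 285) - 384) = √(154*(-928) - 384) = √(-142912 - 384) = √(-143296) = 8*I*√2239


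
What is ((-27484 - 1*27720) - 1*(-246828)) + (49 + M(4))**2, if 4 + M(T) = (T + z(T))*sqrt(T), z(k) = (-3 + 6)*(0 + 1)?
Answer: 195105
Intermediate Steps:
z(k) = 3 (z(k) = 3*1 = 3)
M(T) = -4 + sqrt(T)*(3 + T) (M(T) = -4 + (T + 3)*sqrt(T) = -4 + (3 + T)*sqrt(T) = -4 + sqrt(T)*(3 + T))
((-27484 - 1*27720) - 1*(-246828)) + (49 + M(4))**2 = ((-27484 - 1*27720) - 1*(-246828)) + (49 + (-4 + 4**(3/2) + 3*sqrt(4)))**2 = ((-27484 - 27720) + 246828) + (49 + (-4 + 8 + 3*2))**2 = (-55204 + 246828) + (49 + (-4 + 8 + 6))**2 = 191624 + (49 + 10)**2 = 191624 + 59**2 = 191624 + 3481 = 195105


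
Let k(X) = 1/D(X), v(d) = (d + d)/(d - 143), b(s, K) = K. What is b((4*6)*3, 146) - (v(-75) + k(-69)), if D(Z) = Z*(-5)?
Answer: 5464346/37605 ≈ 145.31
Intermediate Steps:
D(Z) = -5*Z
v(d) = 2*d/(-143 + d) (v(d) = (2*d)/(-143 + d) = 2*d/(-143 + d))
k(X) = -1/(5*X) (k(X) = 1/(-5*X) = -1/(5*X))
b((4*6)*3, 146) - (v(-75) + k(-69)) = 146 - (2*(-75)/(-143 - 75) - ⅕/(-69)) = 146 - (2*(-75)/(-218) - ⅕*(-1/69)) = 146 - (2*(-75)*(-1/218) + 1/345) = 146 - (75/109 + 1/345) = 146 - 1*25984/37605 = 146 - 25984/37605 = 5464346/37605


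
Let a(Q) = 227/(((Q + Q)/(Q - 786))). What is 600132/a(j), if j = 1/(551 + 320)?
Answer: -1200264/155405335 ≈ -0.0077234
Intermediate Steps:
j = 1/871 ≈ 0.0011481
a(Q) = 227*(-786 + Q)/(2*Q) (a(Q) = 227/(((2*Q)/(-786 + Q))) = 227/((2*Q/(-786 + Q))) = 227*((-786 + Q)/(2*Q)) = 227*(-786 + Q)/(2*Q))
600132/a(j) = 600132/(227/2 - 89211/1/871) = 600132/(227/2 - 89211*871) = 600132/(227/2 - 77702781) = 600132/(-155405335/2) = 600132*(-2/155405335) = -1200264/155405335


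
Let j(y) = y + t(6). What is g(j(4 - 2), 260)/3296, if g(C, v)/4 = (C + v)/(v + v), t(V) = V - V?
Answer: 131/214240 ≈ 0.00061146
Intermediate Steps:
t(V) = 0
j(y) = y (j(y) = y + 0 = y)
g(C, v) = 2*(C + v)/v (g(C, v) = 4*((C + v)/(v + v)) = 4*((C + v)/((2*v))) = 4*((C + v)*(1/(2*v))) = 4*((C + v)/(2*v)) = 2*(C + v)/v)
g(j(4 - 2), 260)/3296 = (2 + 2*(4 - 2)/260)/3296 = (2 + 2*2*(1/260))*(1/3296) = (2 + 1/65)*(1/3296) = (131/65)*(1/3296) = 131/214240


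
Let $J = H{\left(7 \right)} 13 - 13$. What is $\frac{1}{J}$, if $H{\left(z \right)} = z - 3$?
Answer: $\frac{1}{39} \approx 0.025641$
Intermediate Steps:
$H{\left(z \right)} = -3 + z$ ($H{\left(z \right)} = z - 3 = -3 + z$)
$J = 39$ ($J = \left(-3 + 7\right) 13 - 13 = 4 \cdot 13 - 13 = 52 - 13 = 39$)
$\frac{1}{J} = \frac{1}{39}$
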